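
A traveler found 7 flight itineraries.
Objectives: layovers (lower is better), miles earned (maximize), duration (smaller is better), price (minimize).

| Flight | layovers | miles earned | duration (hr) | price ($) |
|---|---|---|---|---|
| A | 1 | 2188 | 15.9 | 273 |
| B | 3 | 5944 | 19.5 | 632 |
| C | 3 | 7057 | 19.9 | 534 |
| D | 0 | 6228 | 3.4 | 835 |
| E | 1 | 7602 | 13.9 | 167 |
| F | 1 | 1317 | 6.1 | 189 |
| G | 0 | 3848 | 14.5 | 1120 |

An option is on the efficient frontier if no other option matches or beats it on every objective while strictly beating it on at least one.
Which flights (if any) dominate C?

E: layovers 1≤3, miles earned 7602≥7057, duration 13.9≤19.9, price 167≤534 — dominates C.
Others (A, B, D, F, G) are each worse than C on at least one objective.

E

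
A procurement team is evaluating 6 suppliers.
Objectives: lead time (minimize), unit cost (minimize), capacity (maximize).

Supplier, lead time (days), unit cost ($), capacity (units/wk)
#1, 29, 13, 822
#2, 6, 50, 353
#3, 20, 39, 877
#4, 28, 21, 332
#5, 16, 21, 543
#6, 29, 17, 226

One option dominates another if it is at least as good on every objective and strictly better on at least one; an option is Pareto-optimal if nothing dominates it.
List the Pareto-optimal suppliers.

#1: not dominated (best unit cost).
#2: not dominated (best lead time).
#3: not dominated (best capacity).
#4: dominated by #5 (lead time 16≤28, unit cost 21≤21, capacity 543≥332).
#5: not dominated.
#6: dominated by #1 (lead time 29≤29, unit cost 13≤17, capacity 822≥226).

#1, #2, #3, #5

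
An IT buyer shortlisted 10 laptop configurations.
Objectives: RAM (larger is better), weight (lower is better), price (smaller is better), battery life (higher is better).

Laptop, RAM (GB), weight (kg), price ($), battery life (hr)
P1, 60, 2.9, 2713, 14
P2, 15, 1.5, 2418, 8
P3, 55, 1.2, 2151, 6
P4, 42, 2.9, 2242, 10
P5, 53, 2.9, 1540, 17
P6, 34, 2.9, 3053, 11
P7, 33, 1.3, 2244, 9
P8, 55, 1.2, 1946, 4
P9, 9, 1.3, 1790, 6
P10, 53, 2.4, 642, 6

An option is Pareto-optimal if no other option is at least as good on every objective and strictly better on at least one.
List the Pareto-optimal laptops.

P1, P3, P5, P7, P8, P9, P10

P1: not dominated (best RAM).
P2: dominated by P7 (RAM 33≥15, weight 1.3≤1.5, price 2244≤2418, battery life 9≥8).
P3: not dominated.
P4: dominated by P5 (RAM 53≥42, weight 2.9≤2.9, price 1540≤2242, battery life 17≥10).
P5: not dominated (best battery life).
P6: dominated by P1 (RAM 60≥34, weight 2.9≤2.9, price 2713≤3053, battery life 14≥11).
P7: not dominated.
P8: not dominated.
P9: not dominated.
P10: not dominated (best price).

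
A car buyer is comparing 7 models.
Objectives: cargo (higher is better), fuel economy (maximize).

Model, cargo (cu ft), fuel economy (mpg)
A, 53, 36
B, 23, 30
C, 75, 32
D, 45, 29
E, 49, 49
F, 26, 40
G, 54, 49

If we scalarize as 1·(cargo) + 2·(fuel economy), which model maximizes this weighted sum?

A: 1·53 + 2·36 = 125
B: 1·23 + 2·30 = 83
C: 1·75 + 2·32 = 139
D: 1·45 + 2·29 = 103
E: 1·49 + 2·49 = 147
F: 1·26 + 2·40 = 106
G: 1·54 + 2·49 = 152
Highest: G at 152.

G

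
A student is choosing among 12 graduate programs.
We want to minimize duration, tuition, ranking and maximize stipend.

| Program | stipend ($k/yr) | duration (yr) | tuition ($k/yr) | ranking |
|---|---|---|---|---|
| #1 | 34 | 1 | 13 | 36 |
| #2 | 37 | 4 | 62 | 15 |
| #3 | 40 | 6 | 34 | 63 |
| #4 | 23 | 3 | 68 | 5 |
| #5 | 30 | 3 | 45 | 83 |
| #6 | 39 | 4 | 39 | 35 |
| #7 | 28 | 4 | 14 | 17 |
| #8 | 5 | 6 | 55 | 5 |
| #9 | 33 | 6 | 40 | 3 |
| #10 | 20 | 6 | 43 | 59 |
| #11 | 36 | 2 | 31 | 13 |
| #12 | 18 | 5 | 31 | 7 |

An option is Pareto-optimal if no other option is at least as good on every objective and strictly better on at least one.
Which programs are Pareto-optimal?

#1: not dominated (best duration).
#2: not dominated.
#3: not dominated (best stipend).
#4: not dominated.
#5: dominated by #1 (stipend 34≥30, duration 1≤3, tuition 13≤45, ranking 36≤83).
#6: not dominated.
#7: not dominated.
#8: dominated by #9 (stipend 33≥5, duration 6≤6, tuition 40≤55, ranking 3≤5).
#9: not dominated (best ranking).
#10: dominated by #1 (stipend 34≥20, duration 1≤6, tuition 13≤43, ranking 36≤59).
#11: not dominated.
#12: not dominated.

#1, #2, #3, #4, #6, #7, #9, #11, #12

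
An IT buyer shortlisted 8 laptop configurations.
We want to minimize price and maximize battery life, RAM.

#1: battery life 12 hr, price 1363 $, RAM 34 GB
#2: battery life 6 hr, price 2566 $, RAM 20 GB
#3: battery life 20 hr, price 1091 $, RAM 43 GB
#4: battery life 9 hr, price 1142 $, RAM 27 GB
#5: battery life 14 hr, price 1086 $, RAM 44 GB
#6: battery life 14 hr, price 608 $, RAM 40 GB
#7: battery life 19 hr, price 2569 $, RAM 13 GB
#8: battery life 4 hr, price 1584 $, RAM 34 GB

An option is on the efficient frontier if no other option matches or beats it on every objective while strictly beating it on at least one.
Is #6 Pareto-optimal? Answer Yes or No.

Yes

#1: worse on battery life (12 vs 14).
#2: worse on battery life (6 vs 14).
#3: worse on price (1091 vs 608).
#4: worse on battery life (9 vs 14).
#5: worse on price (1086 vs 608).
#7: worse on price (2569 vs 608).
#8: worse on battery life (4 vs 14).
No option is at least as good as #6 on every objective and strictly better on one.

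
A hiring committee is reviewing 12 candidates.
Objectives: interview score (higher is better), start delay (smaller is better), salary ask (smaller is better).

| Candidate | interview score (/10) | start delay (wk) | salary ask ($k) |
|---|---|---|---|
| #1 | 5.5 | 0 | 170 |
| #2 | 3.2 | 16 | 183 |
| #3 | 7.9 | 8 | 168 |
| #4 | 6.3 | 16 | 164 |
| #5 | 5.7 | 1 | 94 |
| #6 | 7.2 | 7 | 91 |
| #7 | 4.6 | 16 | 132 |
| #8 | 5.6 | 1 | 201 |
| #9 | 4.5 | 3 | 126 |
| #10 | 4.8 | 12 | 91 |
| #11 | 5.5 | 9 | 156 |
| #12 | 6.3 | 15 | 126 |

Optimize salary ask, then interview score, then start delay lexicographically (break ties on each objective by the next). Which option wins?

First minimize salary ask: best is 91, kept {#6, #10}.
Then maximize interview score: best is 7.2, kept {#6}.

#6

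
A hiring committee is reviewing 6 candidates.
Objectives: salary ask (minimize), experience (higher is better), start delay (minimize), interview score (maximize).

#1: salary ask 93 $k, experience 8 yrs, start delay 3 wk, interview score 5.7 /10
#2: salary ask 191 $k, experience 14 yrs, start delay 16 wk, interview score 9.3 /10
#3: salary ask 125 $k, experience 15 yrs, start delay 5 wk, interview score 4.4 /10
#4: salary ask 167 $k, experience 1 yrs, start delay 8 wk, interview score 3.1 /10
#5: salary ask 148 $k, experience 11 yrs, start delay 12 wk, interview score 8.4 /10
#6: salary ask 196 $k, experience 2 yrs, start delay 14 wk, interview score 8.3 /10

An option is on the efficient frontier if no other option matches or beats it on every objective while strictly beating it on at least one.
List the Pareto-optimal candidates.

#1: not dominated (best salary ask).
#2: not dominated (best interview score).
#3: not dominated (best experience).
#4: dominated by #1 (salary ask 93≤167, experience 8≥1, start delay 3≤8, interview score 5.7≥3.1).
#5: not dominated.
#6: dominated by #5 (salary ask 148≤196, experience 11≥2, start delay 12≤14, interview score 8.4≥8.3).

#1, #2, #3, #5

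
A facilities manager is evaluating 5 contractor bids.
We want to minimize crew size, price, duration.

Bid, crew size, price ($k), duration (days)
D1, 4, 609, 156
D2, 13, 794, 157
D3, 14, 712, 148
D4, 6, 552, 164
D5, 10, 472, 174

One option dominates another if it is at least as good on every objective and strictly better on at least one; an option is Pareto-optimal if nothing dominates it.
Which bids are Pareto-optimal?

D1: not dominated (best crew size).
D2: dominated by D1 (crew size 4≤13, price 609≤794, duration 156≤157).
D3: not dominated (best duration).
D4: not dominated.
D5: not dominated (best price).

D1, D3, D4, D5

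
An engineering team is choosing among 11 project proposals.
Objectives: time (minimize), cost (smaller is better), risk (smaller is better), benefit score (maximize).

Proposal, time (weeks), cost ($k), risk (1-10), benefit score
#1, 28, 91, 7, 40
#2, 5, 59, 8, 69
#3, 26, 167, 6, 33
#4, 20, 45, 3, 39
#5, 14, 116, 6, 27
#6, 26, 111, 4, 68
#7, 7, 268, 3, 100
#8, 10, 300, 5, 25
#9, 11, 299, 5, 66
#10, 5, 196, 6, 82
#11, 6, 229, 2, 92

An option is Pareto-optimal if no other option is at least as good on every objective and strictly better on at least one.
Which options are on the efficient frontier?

#1, #2, #4, #5, #6, #7, #10, #11

#1: not dominated.
#2: not dominated.
#3: dominated by #4 (time 20≤26, cost 45≤167, risk 3≤6, benefit score 39≥33).
#4: not dominated (best cost).
#5: not dominated.
#6: not dominated.
#7: not dominated (best benefit score).
#8: dominated by #7 (time 7≤10, cost 268≤300, risk 3≤5, benefit score 100≥25).
#9: dominated by #7 (time 7≤11, cost 268≤299, risk 3≤5, benefit score 100≥66).
#10: not dominated.
#11: not dominated (best risk).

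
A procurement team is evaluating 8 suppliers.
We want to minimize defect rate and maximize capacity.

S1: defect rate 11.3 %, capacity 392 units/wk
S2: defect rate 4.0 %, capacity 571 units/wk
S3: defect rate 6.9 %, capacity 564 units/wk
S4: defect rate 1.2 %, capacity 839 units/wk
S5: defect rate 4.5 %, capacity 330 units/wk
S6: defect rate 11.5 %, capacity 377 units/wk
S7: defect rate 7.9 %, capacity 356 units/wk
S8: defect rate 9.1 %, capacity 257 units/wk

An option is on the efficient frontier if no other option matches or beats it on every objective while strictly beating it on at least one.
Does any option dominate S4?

S1: worse on defect rate (11.3 vs 1.2).
S2: worse on defect rate (4.0 vs 1.2).
S3: worse on defect rate (6.9 vs 1.2).
S5: worse on defect rate (4.5 vs 1.2).
S6: worse on defect rate (11.5 vs 1.2).
S7: worse on defect rate (7.9 vs 1.2).
S8: worse on defect rate (9.1 vs 1.2).
No option is at least as good as S4 on every objective and strictly better on one.

No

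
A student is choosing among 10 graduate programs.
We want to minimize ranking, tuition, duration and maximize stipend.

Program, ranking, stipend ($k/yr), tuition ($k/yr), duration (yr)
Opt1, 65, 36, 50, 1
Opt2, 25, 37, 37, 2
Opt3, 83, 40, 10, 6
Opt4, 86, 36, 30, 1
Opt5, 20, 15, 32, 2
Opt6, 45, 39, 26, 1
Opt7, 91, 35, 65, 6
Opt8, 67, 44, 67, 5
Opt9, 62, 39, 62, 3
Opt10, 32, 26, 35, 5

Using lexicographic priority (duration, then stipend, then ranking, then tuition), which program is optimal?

Opt6

First minimize duration: best is 1, kept {Opt1, Opt4, Opt6}.
Then maximize stipend: best is 39, kept {Opt6}.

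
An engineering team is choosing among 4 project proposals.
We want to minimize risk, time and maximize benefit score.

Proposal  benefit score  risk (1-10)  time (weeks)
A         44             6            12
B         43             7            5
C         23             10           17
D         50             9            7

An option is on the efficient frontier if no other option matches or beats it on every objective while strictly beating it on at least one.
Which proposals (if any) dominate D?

A: worse on benefit score (44 vs 50).
B: worse on benefit score (43 vs 50).
C: worse on benefit score (23 vs 50).
No option dominates D.

none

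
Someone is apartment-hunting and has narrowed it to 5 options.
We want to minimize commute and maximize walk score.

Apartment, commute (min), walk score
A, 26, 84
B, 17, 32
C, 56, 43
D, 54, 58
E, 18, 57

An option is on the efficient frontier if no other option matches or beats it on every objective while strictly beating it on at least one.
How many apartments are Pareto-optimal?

A: not dominated (best walk score).
B: not dominated (best commute).
C: dominated by A (commute 26≤56, walk score 84≥43).
D: dominated by A (commute 26≤54, walk score 84≥58).
E: not dominated.
Pareto-optimal: A, B, E → 3.

3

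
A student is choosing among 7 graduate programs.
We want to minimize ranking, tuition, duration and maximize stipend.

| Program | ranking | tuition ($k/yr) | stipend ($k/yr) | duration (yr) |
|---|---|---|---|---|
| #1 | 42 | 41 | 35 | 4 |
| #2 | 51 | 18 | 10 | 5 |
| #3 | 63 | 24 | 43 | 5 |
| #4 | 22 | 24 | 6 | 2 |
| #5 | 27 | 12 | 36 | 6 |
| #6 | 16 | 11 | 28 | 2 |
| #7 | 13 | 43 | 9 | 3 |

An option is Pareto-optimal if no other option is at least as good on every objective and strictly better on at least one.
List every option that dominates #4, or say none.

#6

#6: ranking 16≤22, tuition 11≤24, stipend 28≥6, duration 2≤2 — dominates #4.
Others (#1, #2, #3, #5, #7) are each worse than #4 on at least one objective.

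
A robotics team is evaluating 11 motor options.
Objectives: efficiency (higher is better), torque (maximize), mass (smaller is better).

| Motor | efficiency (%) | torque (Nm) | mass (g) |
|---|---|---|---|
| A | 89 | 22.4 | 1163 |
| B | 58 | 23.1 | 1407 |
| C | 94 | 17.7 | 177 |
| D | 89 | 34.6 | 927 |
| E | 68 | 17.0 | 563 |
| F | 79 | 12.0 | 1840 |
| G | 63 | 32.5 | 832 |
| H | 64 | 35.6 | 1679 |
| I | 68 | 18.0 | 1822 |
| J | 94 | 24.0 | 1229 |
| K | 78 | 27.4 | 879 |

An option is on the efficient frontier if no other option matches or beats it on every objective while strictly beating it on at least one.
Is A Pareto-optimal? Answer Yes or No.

No

D vs A: efficiency 89≥89, torque 34.6≥22.4, mass 927≤1163 — D is at least as good on every objective and strictly better on at least one, so D dominates A.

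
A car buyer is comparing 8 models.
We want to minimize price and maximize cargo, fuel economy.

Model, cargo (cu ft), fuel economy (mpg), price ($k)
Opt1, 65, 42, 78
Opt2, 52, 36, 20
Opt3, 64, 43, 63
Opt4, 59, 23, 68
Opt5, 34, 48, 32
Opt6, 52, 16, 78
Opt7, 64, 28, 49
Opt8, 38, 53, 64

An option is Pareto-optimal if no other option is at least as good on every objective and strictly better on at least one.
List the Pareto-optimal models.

Opt1: not dominated (best cargo).
Opt2: not dominated (best price).
Opt3: not dominated.
Opt4: dominated by Opt3 (cargo 64≥59, fuel economy 43≥23, price 63≤68).
Opt5: not dominated.
Opt6: dominated by Opt1 (cargo 65≥52, fuel economy 42≥16, price 78≤78).
Opt7: not dominated.
Opt8: not dominated (best fuel economy).

Opt1, Opt2, Opt3, Opt5, Opt7, Opt8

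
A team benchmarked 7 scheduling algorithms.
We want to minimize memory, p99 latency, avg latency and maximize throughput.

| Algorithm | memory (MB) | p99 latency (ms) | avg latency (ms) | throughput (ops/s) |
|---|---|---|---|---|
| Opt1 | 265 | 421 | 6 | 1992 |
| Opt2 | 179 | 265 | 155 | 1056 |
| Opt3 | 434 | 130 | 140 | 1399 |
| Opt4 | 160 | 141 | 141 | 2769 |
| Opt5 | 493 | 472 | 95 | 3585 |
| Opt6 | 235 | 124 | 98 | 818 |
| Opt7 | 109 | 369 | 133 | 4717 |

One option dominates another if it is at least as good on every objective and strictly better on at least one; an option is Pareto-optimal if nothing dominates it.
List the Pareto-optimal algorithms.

Opt1: not dominated (best avg latency).
Opt2: dominated by Opt4 (memory 160≤179, p99 latency 141≤265, avg latency 141≤155, throughput 2769≥1056).
Opt3: not dominated.
Opt4: not dominated.
Opt5: not dominated.
Opt6: not dominated (best p99 latency).
Opt7: not dominated (best memory).

Opt1, Opt3, Opt4, Opt5, Opt6, Opt7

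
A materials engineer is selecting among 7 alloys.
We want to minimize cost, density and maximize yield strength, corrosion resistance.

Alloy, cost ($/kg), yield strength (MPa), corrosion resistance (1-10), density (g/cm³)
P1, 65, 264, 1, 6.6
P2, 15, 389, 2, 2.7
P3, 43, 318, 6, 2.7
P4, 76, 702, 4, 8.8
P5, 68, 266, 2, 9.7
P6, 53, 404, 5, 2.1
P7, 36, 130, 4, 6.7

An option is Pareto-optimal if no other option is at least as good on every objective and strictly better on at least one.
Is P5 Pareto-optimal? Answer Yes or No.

P2 vs P5: cost 15≤68, yield strength 389≥266, corrosion resistance 2≥2, density 2.7≤9.7 — P2 is at least as good on every objective and strictly better on at least one, so P2 dominates P5.

No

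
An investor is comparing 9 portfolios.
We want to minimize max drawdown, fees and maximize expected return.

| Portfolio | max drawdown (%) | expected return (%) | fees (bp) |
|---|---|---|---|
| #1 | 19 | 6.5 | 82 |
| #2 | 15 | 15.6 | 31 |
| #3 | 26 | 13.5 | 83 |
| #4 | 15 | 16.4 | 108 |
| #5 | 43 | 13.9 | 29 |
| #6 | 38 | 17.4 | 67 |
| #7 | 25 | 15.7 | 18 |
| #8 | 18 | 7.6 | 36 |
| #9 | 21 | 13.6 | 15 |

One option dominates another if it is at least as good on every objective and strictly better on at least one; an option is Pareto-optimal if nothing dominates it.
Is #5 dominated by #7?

#7 vs #5: max drawdown 25≤43, expected return 15.7≥13.9, fees 18≤29 — #7 is at least as good on every objective with at least one strict improvement.

Yes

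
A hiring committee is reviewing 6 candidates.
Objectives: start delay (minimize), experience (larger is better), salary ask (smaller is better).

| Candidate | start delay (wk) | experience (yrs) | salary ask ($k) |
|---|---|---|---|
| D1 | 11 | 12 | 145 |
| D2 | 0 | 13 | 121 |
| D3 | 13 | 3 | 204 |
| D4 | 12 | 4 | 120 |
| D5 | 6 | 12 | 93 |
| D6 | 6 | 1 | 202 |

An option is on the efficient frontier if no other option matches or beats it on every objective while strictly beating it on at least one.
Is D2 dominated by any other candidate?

D1: worse on start delay (11 vs 0).
D3: worse on start delay (13 vs 0).
D4: worse on start delay (12 vs 0).
D5: worse on start delay (6 vs 0).
D6: worse on start delay (6 vs 0).
No option is at least as good as D2 on every objective and strictly better on one.

No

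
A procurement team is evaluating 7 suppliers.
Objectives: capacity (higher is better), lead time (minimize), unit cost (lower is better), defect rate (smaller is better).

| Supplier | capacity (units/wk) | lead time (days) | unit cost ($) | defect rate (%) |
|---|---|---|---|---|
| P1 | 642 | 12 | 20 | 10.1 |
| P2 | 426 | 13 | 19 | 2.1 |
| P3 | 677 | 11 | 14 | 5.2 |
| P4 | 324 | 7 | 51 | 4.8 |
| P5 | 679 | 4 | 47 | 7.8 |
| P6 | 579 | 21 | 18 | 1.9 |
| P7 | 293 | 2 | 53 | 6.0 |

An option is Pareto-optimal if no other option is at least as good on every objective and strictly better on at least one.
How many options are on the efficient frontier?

6

P1: dominated by P3 (capacity 677≥642, lead time 11≤12, unit cost 14≤20, defect rate 5.2≤10.1).
P2: not dominated.
P3: not dominated (best unit cost).
P4: not dominated.
P5: not dominated (best capacity).
P6: not dominated (best defect rate).
P7: not dominated (best lead time).
Pareto-optimal: P2, P3, P4, P5, P6, P7 → 6.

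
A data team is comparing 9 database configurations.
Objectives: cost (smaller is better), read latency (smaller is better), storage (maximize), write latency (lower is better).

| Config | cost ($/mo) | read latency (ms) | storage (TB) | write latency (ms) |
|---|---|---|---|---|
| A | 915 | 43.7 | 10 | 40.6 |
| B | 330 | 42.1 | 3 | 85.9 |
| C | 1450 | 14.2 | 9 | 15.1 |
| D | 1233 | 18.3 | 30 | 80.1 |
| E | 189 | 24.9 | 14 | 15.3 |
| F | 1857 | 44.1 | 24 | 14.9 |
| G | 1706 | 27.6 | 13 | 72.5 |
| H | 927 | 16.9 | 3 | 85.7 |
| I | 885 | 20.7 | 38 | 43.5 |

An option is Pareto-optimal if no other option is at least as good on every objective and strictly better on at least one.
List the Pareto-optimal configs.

A: dominated by E (cost 189≤915, read latency 24.9≤43.7, storage 14≥10, write latency 15.3≤40.6).
B: dominated by E (cost 189≤330, read latency 24.9≤42.1, storage 14≥3, write latency 15.3≤85.9).
C: not dominated (best read latency).
D: not dominated.
E: not dominated (best cost).
F: not dominated (best write latency).
G: dominated by E (cost 189≤1706, read latency 24.9≤27.6, storage 14≥13, write latency 15.3≤72.5).
H: not dominated.
I: not dominated (best storage).

C, D, E, F, H, I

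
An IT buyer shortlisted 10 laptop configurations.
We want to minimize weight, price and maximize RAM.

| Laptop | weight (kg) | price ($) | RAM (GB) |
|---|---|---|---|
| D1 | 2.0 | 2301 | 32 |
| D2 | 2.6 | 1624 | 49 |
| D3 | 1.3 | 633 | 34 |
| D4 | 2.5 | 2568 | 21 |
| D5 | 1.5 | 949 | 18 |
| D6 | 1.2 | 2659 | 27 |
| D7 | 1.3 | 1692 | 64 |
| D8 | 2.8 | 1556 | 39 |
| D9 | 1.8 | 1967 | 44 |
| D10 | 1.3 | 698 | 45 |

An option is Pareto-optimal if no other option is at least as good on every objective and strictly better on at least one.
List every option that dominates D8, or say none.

D10

D10: weight 1.3≤2.8, price 698≤1556, RAM 45≥39 — dominates D8.
Others (D1, D2, D3, D4, D5, D6, D7, D9) are each worse than D8 on at least one objective.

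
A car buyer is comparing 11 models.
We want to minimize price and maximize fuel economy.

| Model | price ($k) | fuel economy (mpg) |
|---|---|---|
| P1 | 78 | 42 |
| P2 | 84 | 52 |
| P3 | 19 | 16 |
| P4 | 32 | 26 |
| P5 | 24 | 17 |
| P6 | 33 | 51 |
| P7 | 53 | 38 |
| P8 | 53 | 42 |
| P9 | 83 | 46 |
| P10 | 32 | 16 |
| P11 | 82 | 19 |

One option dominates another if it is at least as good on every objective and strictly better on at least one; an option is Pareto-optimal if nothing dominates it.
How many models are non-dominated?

5

P1: dominated by P6 (price 33≤78, fuel economy 51≥42).
P2: not dominated (best fuel economy).
P3: not dominated (best price).
P4: not dominated.
P5: not dominated.
P6: not dominated.
P7: dominated by P6 (price 33≤53, fuel economy 51≥38).
P8: dominated by P6 (price 33≤53, fuel economy 51≥42).
P9: dominated by P6 (price 33≤83, fuel economy 51≥46).
P10: dominated by P3 (price 19≤32, fuel economy 16≥16).
P11: dominated by P1 (price 78≤82, fuel economy 42≥19).
Pareto-optimal: P2, P3, P4, P5, P6 → 5.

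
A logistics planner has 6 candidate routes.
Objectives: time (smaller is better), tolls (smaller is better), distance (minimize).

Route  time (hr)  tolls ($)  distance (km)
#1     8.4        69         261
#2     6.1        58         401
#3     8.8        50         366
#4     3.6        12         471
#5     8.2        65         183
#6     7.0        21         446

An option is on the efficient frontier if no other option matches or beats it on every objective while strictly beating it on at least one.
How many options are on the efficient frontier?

#1: dominated by #5 (time 8.2≤8.4, tolls 65≤69, distance 183≤261).
#2: not dominated.
#3: not dominated.
#4: not dominated (best time).
#5: not dominated (best distance).
#6: not dominated.
Pareto-optimal: #2, #3, #4, #5, #6 → 5.

5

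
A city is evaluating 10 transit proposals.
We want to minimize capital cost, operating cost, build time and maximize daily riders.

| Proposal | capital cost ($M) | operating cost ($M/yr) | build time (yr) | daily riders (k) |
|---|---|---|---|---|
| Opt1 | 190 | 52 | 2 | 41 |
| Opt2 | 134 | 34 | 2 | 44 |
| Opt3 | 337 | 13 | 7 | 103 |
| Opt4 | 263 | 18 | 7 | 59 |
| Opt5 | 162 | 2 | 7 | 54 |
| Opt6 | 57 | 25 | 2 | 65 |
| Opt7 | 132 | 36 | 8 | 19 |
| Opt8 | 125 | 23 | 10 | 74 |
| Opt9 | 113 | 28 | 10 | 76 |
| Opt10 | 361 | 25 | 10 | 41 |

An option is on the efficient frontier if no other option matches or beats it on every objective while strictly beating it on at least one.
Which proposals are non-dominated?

Opt3, Opt4, Opt5, Opt6, Opt8, Opt9

Opt1: dominated by Opt2 (capital cost 134≤190, operating cost 34≤52, build time 2≤2, daily riders 44≥41).
Opt2: dominated by Opt6 (capital cost 57≤134, operating cost 25≤34, build time 2≤2, daily riders 65≥44).
Opt3: not dominated (best daily riders).
Opt4: not dominated.
Opt5: not dominated (best operating cost).
Opt6: not dominated (best capital cost).
Opt7: dominated by Opt6 (capital cost 57≤132, operating cost 25≤36, build time 2≤8, daily riders 65≥19).
Opt8: not dominated.
Opt9: not dominated.
Opt10: dominated by Opt3 (capital cost 337≤361, operating cost 13≤25, build time 7≤10, daily riders 103≥41).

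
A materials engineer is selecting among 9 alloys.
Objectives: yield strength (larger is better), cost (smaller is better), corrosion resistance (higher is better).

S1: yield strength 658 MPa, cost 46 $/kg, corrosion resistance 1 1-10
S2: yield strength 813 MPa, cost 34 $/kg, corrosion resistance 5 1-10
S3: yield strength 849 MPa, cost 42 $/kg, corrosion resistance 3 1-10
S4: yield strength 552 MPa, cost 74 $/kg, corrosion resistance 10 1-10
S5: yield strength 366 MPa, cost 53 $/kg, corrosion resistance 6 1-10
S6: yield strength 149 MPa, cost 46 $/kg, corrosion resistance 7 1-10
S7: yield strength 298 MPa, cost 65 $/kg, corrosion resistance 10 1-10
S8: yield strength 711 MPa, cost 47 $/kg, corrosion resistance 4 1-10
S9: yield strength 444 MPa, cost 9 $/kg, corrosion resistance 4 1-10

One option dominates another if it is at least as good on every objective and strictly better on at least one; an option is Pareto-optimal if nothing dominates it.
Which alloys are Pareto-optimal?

S1: dominated by S2 (yield strength 813≥658, cost 34≤46, corrosion resistance 5≥1).
S2: not dominated.
S3: not dominated (best yield strength).
S4: not dominated.
S5: not dominated.
S6: not dominated.
S7: not dominated.
S8: dominated by S2 (yield strength 813≥711, cost 34≤47, corrosion resistance 5≥4).
S9: not dominated (best cost).

S2, S3, S4, S5, S6, S7, S9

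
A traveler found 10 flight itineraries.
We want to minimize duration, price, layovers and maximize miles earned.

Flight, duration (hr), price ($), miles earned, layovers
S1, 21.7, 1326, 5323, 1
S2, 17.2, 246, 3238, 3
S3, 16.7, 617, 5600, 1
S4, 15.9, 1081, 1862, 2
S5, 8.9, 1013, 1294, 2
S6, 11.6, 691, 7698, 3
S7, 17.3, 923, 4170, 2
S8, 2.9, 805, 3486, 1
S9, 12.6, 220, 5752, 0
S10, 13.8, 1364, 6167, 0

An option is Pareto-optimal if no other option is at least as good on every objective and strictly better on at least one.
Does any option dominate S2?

S9 vs S2: duration 12.6≤17.2, price 220≤246, miles earned 5752≥3238, layovers 0≤3 — S9 is at least as good on every objective and strictly better on at least one, so S9 dominates S2.

Yes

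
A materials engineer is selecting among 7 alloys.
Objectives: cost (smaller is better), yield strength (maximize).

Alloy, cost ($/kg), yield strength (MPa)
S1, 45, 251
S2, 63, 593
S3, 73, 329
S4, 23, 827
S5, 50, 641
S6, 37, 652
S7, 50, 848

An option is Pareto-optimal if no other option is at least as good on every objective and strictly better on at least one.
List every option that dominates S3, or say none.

S2, S4, S5, S6, S7

S2: cost 63≤73, yield strength 593≥329 — dominates S3.
S4: cost 23≤73, yield strength 827≥329 — dominates S3.
S5: cost 50≤73, yield strength 641≥329 — dominates S3.
S6: cost 37≤73, yield strength 652≥329 — dominates S3.
S7: cost 50≤73, yield strength 848≥329 — dominates S3.
Others (S1) are each worse than S3 on at least one objective.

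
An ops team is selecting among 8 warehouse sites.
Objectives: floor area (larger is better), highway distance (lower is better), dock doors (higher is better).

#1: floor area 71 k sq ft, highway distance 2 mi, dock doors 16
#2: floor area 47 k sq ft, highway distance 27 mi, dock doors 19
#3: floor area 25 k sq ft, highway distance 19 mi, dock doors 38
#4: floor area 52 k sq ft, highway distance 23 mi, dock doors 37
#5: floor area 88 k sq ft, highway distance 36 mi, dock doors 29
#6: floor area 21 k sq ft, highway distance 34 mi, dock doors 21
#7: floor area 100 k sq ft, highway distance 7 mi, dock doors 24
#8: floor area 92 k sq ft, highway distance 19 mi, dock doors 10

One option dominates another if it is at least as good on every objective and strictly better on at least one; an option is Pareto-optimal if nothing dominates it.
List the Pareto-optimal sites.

#1: not dominated (best highway distance).
#2: dominated by #4 (floor area 52≥47, highway distance 23≤27, dock doors 37≥19).
#3: not dominated (best dock doors).
#4: not dominated.
#5: not dominated.
#6: dominated by #3 (floor area 25≥21, highway distance 19≤34, dock doors 38≥21).
#7: not dominated (best floor area).
#8: dominated by #7 (floor area 100≥92, highway distance 7≤19, dock doors 24≥10).

#1, #3, #4, #5, #7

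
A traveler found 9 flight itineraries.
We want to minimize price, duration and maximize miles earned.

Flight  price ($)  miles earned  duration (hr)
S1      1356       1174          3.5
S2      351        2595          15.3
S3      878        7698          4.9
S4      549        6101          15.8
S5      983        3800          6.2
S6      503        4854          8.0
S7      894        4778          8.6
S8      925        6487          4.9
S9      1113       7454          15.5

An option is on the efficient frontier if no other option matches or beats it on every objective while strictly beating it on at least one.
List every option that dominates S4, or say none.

S1: worse on price (1356 vs 549).
S2: worse on miles earned (2595 vs 6101).
S3: worse on price (878 vs 549).
S5: worse on price (983 vs 549).
S6: worse on miles earned (4854 vs 6101).
S7: worse on price (894 vs 549).
S8: worse on price (925 vs 549).
S9: worse on price (1113 vs 549).
No option dominates S4.

none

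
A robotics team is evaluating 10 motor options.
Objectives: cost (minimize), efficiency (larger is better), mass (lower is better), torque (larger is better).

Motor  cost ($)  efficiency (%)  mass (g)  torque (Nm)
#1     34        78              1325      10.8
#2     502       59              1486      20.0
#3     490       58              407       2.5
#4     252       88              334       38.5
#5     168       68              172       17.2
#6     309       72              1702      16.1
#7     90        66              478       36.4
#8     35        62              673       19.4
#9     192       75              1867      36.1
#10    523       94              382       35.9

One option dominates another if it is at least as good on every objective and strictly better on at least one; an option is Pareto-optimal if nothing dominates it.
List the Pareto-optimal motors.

#1: not dominated (best cost).
#2: dominated by #4 (cost 252≤502, efficiency 88≥59, mass 334≤1486, torque 38.5≥20.0).
#3: dominated by #4 (cost 252≤490, efficiency 88≥58, mass 334≤407, torque 38.5≥2.5).
#4: not dominated (best torque).
#5: not dominated (best mass).
#6: dominated by #4 (cost 252≤309, efficiency 88≥72, mass 334≤1702, torque 38.5≥16.1).
#7: not dominated.
#8: not dominated.
#9: not dominated.
#10: not dominated (best efficiency).

#1, #4, #5, #7, #8, #9, #10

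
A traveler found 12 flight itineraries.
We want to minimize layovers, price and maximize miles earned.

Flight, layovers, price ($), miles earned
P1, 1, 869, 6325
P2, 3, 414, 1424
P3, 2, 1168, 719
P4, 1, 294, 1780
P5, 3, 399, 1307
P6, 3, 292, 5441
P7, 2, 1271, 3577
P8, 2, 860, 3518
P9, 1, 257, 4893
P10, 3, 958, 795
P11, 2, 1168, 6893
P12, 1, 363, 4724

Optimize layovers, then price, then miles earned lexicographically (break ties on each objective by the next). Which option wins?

First minimize layovers: best is 1, kept {P1, P4, P9, P12}.
Then minimize price: best is 257, kept {P9}.

P9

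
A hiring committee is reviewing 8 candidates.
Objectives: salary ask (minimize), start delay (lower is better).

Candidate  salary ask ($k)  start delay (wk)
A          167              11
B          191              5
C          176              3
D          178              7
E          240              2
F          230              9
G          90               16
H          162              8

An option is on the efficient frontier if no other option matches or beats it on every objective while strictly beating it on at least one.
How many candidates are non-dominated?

4

A: dominated by H (salary ask 162≤167, start delay 8≤11).
B: dominated by C (salary ask 176≤191, start delay 3≤5).
C: not dominated.
D: dominated by C (salary ask 176≤178, start delay 3≤7).
E: not dominated (best start delay).
F: dominated by B (salary ask 191≤230, start delay 5≤9).
G: not dominated (best salary ask).
H: not dominated.
Pareto-optimal: C, E, G, H → 4.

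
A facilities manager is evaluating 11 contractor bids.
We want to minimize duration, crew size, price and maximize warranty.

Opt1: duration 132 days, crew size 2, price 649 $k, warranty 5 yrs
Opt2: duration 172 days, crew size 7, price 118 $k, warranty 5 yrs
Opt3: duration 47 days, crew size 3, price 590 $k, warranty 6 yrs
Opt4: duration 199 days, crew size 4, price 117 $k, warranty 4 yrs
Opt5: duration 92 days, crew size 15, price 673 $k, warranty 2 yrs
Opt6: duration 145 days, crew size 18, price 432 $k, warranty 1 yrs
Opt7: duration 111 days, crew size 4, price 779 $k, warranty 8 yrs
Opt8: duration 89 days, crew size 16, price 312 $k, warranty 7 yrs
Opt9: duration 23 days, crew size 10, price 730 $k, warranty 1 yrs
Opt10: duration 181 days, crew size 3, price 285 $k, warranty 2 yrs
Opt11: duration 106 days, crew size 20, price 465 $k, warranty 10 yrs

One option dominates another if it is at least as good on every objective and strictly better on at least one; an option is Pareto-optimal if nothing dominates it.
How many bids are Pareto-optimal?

Opt1: not dominated (best crew size).
Opt2: not dominated.
Opt3: not dominated.
Opt4: not dominated (best price).
Opt5: dominated by Opt3 (duration 47≤92, crew size 3≤15, price 590≤673, warranty 6≥2).
Opt6: dominated by Opt8 (duration 89≤145, crew size 16≤18, price 312≤432, warranty 7≥1).
Opt7: not dominated.
Opt8: not dominated.
Opt9: not dominated (best duration).
Opt10: not dominated.
Opt11: not dominated (best warranty).
Pareto-optimal: Opt1, Opt2, Opt3, Opt4, Opt7, Opt8, Opt9, Opt10, Opt11 → 9.

9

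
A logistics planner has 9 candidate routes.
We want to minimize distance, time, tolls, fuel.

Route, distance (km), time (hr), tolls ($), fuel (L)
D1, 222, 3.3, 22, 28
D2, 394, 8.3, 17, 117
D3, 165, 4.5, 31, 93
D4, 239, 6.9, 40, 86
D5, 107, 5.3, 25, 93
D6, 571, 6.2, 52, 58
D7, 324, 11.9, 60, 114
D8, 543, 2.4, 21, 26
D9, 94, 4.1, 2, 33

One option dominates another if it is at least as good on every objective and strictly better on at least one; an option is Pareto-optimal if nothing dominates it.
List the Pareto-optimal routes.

D1: not dominated.
D2: dominated by D9 (distance 94≤394, time 4.1≤8.3, tolls 2≤17, fuel 33≤117).
D3: dominated by D9 (distance 94≤165, time 4.1≤4.5, tolls 2≤31, fuel 33≤93).
D4: dominated by D1 (distance 222≤239, time 3.3≤6.9, tolls 22≤40, fuel 28≤86).
D5: dominated by D9 (distance 94≤107, time 4.1≤5.3, tolls 2≤25, fuel 33≤93).
D6: dominated by D1 (distance 222≤571, time 3.3≤6.2, tolls 22≤52, fuel 28≤58).
D7: dominated by D1 (distance 222≤324, time 3.3≤11.9, tolls 22≤60, fuel 28≤114).
D8: not dominated (best time).
D9: not dominated (best distance).

D1, D8, D9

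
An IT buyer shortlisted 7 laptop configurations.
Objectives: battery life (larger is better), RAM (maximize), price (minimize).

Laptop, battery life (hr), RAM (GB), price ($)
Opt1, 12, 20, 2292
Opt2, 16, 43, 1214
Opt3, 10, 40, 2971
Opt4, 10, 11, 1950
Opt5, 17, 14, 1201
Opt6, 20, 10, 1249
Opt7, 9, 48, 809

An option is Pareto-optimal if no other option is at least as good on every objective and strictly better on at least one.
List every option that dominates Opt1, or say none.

Opt2

Opt2: battery life 16≥12, RAM 43≥20, price 1214≤2292 — dominates Opt1.
Others (Opt3, Opt4, Opt5, Opt6, Opt7) are each worse than Opt1 on at least one objective.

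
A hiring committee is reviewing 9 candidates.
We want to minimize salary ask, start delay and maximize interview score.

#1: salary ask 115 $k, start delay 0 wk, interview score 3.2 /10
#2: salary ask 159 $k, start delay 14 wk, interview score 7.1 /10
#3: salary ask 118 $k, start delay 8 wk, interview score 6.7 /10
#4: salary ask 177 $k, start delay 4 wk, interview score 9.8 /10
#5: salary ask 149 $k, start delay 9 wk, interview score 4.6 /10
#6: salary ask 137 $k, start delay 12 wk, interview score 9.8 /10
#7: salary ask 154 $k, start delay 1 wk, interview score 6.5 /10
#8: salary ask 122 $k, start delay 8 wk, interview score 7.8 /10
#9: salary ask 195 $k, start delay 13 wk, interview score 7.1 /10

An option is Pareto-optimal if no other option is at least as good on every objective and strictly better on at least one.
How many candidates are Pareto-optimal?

#1: not dominated (best salary ask).
#2: dominated by #6 (salary ask 137≤159, start delay 12≤14, interview score 9.8≥7.1).
#3: not dominated.
#4: not dominated.
#5: dominated by #3 (salary ask 118≤149, start delay 8≤9, interview score 6.7≥4.6).
#6: not dominated.
#7: not dominated.
#8: not dominated.
#9: dominated by #4 (salary ask 177≤195, start delay 4≤13, interview score 9.8≥7.1).
Pareto-optimal: #1, #3, #4, #6, #7, #8 → 6.

6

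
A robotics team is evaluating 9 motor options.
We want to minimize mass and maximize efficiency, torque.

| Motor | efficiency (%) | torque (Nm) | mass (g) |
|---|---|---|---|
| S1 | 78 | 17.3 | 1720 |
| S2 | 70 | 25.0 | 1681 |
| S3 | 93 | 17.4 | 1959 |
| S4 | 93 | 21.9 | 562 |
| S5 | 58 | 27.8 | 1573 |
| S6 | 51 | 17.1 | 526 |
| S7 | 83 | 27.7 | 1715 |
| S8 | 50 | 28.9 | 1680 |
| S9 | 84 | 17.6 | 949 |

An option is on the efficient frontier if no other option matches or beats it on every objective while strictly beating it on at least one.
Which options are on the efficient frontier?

S1: dominated by S4 (efficiency 93≥78, torque 21.9≥17.3, mass 562≤1720).
S2: not dominated.
S3: dominated by S4 (efficiency 93≥93, torque 21.9≥17.4, mass 562≤1959).
S4: not dominated.
S5: not dominated.
S6: not dominated (best mass).
S7: not dominated.
S8: not dominated (best torque).
S9: dominated by S4 (efficiency 93≥84, torque 21.9≥17.6, mass 562≤949).

S2, S4, S5, S6, S7, S8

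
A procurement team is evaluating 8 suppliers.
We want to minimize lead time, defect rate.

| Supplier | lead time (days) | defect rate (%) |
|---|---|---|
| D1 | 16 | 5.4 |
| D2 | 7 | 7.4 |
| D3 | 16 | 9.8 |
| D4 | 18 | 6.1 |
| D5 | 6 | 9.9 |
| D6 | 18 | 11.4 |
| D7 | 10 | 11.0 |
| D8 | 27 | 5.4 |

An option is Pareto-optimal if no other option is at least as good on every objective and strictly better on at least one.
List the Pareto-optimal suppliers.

D1, D2, D5

D1: not dominated.
D2: not dominated.
D3: dominated by D1 (lead time 16≤16, defect rate 5.4≤9.8).
D4: dominated by D1 (lead time 16≤18, defect rate 5.4≤6.1).
D5: not dominated (best lead time).
D6: dominated by D1 (lead time 16≤18, defect rate 5.4≤11.4).
D7: dominated by D2 (lead time 7≤10, defect rate 7.4≤11.0).
D8: dominated by D1 (lead time 16≤27, defect rate 5.4≤5.4).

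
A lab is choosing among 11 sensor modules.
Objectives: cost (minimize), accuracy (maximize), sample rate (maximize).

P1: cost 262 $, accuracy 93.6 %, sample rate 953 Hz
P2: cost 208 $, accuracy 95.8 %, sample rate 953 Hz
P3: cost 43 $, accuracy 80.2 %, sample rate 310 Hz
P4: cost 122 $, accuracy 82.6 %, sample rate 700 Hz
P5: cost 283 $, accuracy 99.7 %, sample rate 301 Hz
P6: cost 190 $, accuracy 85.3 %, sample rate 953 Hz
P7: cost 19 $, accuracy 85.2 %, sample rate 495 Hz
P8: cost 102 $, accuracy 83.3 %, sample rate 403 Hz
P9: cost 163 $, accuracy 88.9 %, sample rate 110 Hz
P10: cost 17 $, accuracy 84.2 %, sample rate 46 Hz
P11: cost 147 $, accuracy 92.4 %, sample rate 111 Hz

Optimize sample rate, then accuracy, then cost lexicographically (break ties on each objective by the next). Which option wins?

First maximize sample rate: best is 953, kept {P1, P2, P6}.
Then maximize accuracy: best is 95.8, kept {P2}.

P2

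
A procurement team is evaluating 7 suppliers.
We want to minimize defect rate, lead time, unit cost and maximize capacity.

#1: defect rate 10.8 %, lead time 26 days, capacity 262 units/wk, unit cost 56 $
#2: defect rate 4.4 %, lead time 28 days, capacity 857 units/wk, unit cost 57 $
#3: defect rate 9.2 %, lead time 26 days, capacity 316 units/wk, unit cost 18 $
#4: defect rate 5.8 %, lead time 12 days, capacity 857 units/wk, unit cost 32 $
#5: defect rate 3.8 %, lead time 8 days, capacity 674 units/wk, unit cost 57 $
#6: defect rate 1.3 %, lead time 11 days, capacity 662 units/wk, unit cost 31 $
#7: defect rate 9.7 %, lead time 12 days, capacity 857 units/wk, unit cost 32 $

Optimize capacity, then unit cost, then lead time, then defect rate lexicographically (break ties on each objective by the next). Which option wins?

First maximize capacity: best is 857, kept {#2, #4, #7}.
Then minimize unit cost: best is 32, kept {#4, #7}.
Then minimize lead time: best is 12, kept {#4, #7}.
Then minimize defect rate: best is 5.8, kept {#4}.

#4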